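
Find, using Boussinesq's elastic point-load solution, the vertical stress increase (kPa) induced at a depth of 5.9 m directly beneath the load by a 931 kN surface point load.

Δσ_z ≈ 12.8 kPa

Boussinesq vertical stress below a point load on an elastic half-space:
Δσ_z = 3P/(2πz²) · [1 + (r/z)²]^(−5/2)
r/z = 0/5.9 = 0; [1+(r/z)²]^(−5/2) = 1.
Δσ_z = 3×931/(2π×5.9²) × 1 = 12.77 × 1 = 12.77 kPa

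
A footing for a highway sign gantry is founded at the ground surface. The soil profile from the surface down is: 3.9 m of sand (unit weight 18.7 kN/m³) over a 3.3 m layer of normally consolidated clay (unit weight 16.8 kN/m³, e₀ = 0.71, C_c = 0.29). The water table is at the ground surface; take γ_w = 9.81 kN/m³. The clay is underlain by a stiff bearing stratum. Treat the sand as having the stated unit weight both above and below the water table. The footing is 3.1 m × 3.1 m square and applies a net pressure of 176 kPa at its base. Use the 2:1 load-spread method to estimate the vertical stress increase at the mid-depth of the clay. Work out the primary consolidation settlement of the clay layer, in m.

S_c ≈ 0.0968 m

Mid-depth of clay below the ground surface: z = 3.9 + 3.3/2 = 5.55 m.
Total vertical stress at mid-clay: σ_v = 18.7×3.9 + 16.8×1.65 = 100.65 kPa.
Pore pressure: u = 9.81×(5.55 − 0) = 54.446 kPa.
Initial effective stress: σ'_0 = σ_v − u = 100.65 − 54.446 = 46.204 kPa.
Stress increase at mid-clay by the 2:1 spreading method:
Δσ = qBL/((B+z)(L+z)) = 176×3.1×3.1/((3.1+5.55)(3.1+5.55)) = 22.605 kPa
Final effective stress: σ'_f = σ'_0 + Δσ = 46.204 + 22.605 = 68.809 kPa.
Normally consolidated clay, so the full stress increment lies on the virgin compression line:
S_c = C_c·H/(1+e₀)·log₁₀(σ'_f/σ'_0) = 0.29×3.3/(1+0.71)×log₁₀(68.809/46.204)
    = 0.55965 × 0.17297 = 0.0968 m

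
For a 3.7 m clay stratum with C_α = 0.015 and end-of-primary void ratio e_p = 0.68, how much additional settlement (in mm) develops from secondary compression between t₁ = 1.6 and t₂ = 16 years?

Secondary compression: S_s = C_α·H/(1+e_p)·log₁₀(t₂/t₁)
S_s = 0.015×3.7/(1+0.68)×log₁₀(16/1.6)
    = 0.03304 × 1 = 0.03304 m

S_s ≈ 33 mm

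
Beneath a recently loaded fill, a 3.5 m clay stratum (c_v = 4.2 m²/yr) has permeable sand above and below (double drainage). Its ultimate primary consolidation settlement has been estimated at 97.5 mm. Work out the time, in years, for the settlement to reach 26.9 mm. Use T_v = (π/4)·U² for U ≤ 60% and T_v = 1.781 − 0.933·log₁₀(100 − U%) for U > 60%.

t ≈ 0.0436 years

Drainage path length: H_d = H/2 = 1.75 m (double drainage).
U = S(t)/S_ult = 26.9/97.5 = 0.2759.
U ≤ 60%: T_v = (π/4)·U² = (π/4)×0.2759² = 0.059784.
t = T_v·H_d²/c_v = 0.059784×1.75²/4.2 = 0.04359 years.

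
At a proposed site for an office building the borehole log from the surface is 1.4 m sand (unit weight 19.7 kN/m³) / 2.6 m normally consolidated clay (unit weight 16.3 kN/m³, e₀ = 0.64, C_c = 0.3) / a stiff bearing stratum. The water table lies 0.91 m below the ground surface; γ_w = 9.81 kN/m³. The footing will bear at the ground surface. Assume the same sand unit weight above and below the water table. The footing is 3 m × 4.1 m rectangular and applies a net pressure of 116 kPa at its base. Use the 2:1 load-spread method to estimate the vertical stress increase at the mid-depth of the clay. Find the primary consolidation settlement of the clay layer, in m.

Mid-depth of clay below the ground surface: z = 1.4 + 2.6/2 = 2.7 m.
Total vertical stress at mid-clay: σ_v = 19.7×1.4 + 16.3×1.3 = 48.77 kPa.
Pore pressure: u = 9.81×(2.7 − 0.91) = 17.56 kPa.
Initial effective stress: σ'_0 = σ_v − u = 48.77 − 17.56 = 31.21 kPa.
Stress increase at mid-clay by the 2:1 spreading method:
Δσ = qBL/((B+z)(L+z)) = 116×3×4.1/((3+2.7)(4.1+2.7)) = 36.811 kPa
Final effective stress: σ'_f = σ'_0 + Δσ = 31.21 + 36.811 = 68.021 kPa.
Normally consolidated clay, so the full stress increment lies on the virgin compression line:
S_c = C_c·H/(1+e₀)·log₁₀(σ'_f/σ'_0) = 0.3×2.6/(1+0.64)×log₁₀(68.021/31.21)
    = 0.47561 × 0.33835 = 0.1609 m

S_c ≈ 0.161 m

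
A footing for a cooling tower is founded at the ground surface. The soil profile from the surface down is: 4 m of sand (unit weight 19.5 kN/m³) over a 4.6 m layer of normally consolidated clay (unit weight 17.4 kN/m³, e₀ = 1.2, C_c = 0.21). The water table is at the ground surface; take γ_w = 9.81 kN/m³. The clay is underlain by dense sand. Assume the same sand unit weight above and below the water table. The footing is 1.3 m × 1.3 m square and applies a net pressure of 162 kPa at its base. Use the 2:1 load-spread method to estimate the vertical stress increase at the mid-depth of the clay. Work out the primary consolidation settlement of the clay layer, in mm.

Mid-depth of clay below the ground surface: z = 4 + 4.6/2 = 6.3 m.
Total vertical stress at mid-clay: σ_v = 19.5×4 + 17.4×2.3 = 118.02 kPa.
Pore pressure: u = 9.81×(6.3 − 0) = 61.803 kPa.
Initial effective stress: σ'_0 = σ_v − u = 118.02 − 61.803 = 56.217 kPa.
Stress increase at mid-clay by the 2:1 spreading method:
Δσ = qBL/((B+z)(L+z)) = 162×1.3×1.3/((1.3+6.3)(1.3+6.3)) = 4.74 kPa
Final effective stress: σ'_f = σ'_0 + Δσ = 56.217 + 4.74 = 60.957 kPa.
Normally consolidated clay, so the full stress increment lies on the virgin compression line:
S_c = C_c·H/(1+e₀)·log₁₀(σ'_f/σ'_0) = 0.21×4.6/(1+1.2)×log₁₀(60.957/56.217)
    = 0.43909 × 0.035156 = 0.01544 m

S_c ≈ 15.4 mm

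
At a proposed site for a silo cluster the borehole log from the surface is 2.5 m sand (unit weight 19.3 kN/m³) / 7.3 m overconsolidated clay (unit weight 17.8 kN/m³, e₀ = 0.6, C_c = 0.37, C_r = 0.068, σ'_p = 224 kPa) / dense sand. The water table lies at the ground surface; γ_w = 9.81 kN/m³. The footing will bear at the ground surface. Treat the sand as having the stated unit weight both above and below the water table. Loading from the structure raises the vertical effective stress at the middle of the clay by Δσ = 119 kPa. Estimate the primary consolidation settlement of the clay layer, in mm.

S_c ≈ 159 mm

Mid-depth of clay below the ground surface: z = 2.5 + 7.3/2 = 6.15 m.
Total vertical stress at mid-clay: σ_v = 19.3×2.5 + 17.8×3.65 = 113.22 kPa.
Pore pressure: u = 9.81×(6.15 − 0) = 60.332 kPa.
Initial effective stress: σ'_0 = σ_v − u = 113.22 − 60.332 = 52.888 kPa.
Final effective stress: σ'_f = 52.888 + 119 = 171.89 kPa.
σ'_f = 171.89 ≤ σ'_p = 224 kPa, so the clay remains overconsolidated and only the recompression index applies:
S_c = C_r·H/(1+e₀)·log₁₀(σ'_f/σ'_0) = 0.068×7.3/1.6×log₁₀(171.89/52.888)
    = 0.31025 × 0.51189 = 0.1588 m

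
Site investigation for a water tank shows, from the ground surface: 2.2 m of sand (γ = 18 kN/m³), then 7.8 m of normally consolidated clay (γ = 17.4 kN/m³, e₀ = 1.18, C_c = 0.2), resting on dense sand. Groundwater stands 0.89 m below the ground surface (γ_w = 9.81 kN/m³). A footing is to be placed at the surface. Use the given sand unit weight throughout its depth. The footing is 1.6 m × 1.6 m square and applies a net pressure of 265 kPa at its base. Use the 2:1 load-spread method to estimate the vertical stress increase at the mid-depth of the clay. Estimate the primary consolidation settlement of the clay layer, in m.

Mid-depth of clay below the ground surface: z = 2.2 + 7.8/2 = 6.1 m.
Total vertical stress at mid-clay: σ_v = 18×2.2 + 17.4×3.9 = 107.46 kPa.
Pore pressure: u = 9.81×(6.1 − 0.89) = 51.11 kPa.
Initial effective stress: σ'_0 = σ_v − u = 107.46 − 51.11 = 56.35 kPa.
Stress increase at mid-clay by the 2:1 spreading method:
Δσ = qBL/((B+z)(L+z)) = 265×1.6×1.6/((1.6+6.1)(1.6+6.1)) = 11.442 kPa
Final effective stress: σ'_f = σ'_0 + Δσ = 56.35 + 11.442 = 67.792 kPa.
Normally consolidated clay, so the full stress increment lies on the virgin compression line:
S_c = C_c·H/(1+e₀)·log₁₀(σ'_f/σ'_0) = 0.2×7.8/(1+1.18)×log₁₀(67.792/56.35)
    = 0.7156 × 0.080285 = 0.05745 m

S_c ≈ 0.0575 m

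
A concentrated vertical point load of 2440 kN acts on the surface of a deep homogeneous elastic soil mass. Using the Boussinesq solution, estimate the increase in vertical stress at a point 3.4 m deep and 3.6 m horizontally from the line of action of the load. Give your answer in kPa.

Boussinesq vertical stress below a point load on an elastic half-space:
Δσ_z = 3P/(2πz²) · [1 + (r/z)²]^(−5/2)
r/z = 3.6/3.4 = 1.0588; [1+(r/z)²]^(−5/2) = 0.15261.
Δσ_z = 3×2440/(2π×3.4²) × 0.15261 = 100.78 × 0.15261 = 15.38 kPa

Δσ_z ≈ 15.4 kPa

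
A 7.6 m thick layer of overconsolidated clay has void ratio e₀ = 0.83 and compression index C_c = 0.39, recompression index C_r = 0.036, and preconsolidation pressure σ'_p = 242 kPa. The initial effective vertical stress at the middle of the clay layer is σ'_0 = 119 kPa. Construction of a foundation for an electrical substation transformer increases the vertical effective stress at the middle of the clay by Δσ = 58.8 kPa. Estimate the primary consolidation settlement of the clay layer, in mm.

Final effective stress: σ'_f = 119 + 58.8 = 177.8 kPa.
σ'_f = 177.8 ≤ σ'_p = 242 kPa, so the clay remains overconsolidated and only the recompression index applies:
S_c = C_r·H/(1+e₀)·log₁₀(σ'_f/σ'_0) = 0.036×7.6/1.83×log₁₀(177.8/119)
    = 0.14951 × 0.17438 = 0.02607 m

S_c ≈ 26.1 mm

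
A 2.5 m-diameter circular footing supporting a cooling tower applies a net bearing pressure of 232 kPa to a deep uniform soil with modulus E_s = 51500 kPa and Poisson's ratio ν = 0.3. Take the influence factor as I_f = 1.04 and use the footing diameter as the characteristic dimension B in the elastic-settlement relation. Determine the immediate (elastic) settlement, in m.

Immediate (elastic) settlement: S_e = q·B·(1−ν²)/E_s · I_f.
S_e = 232 × 2.5 × (1 − 0.3²) / 51500 × 1.04
    = 232 × 2.5 × 0.91 / 51500 × 1.04
    = 0.01066 m

S_e ≈ 0.0107 m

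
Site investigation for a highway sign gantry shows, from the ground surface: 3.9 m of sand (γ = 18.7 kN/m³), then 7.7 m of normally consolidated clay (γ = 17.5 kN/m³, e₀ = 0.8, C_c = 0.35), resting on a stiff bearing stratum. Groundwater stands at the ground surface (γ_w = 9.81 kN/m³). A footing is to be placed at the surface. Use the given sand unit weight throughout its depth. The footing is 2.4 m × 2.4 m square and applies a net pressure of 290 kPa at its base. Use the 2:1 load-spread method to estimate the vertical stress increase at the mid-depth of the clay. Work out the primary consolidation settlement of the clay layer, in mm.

S_c ≈ 146 mm

Mid-depth of clay below the ground surface: z = 3.9 + 7.7/2 = 7.75 m.
Total vertical stress at mid-clay: σ_v = 18.7×3.9 + 17.5×3.85 = 140.31 kPa.
Pore pressure: u = 9.81×(7.75 − 0) = 76.028 kPa.
Initial effective stress: σ'_0 = σ_v − u = 140.31 − 76.028 = 64.282 kPa.
Stress increase at mid-clay by the 2:1 spreading method:
Δσ = qBL/((B+z)(L+z)) = 290×2.4×2.4/((2.4+7.75)(2.4+7.75)) = 16.214 kPa
Final effective stress: σ'_f = σ'_0 + Δσ = 64.282 + 16.214 = 80.496 kPa.
Normally consolidated clay, so the full stress increment lies on the virgin compression line:
S_c = C_c·H/(1+e₀)·log₁₀(σ'_f/σ'_0) = 0.35×7.7/(1+0.8)×log₁₀(80.496/64.282)
    = 1.4972 × 0.097685 = 0.1463 m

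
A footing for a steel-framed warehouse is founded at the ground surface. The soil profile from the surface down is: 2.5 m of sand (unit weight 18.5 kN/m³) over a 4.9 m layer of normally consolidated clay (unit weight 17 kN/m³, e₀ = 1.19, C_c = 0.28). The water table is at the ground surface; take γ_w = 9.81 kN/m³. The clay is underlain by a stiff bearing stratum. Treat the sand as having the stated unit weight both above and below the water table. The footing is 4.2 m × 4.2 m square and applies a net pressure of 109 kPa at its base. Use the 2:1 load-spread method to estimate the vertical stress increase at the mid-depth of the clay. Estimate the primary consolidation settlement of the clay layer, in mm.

S_c ≈ 125 mm

Mid-depth of clay below the ground surface: z = 2.5 + 4.9/2 = 4.95 m.
Total vertical stress at mid-clay: σ_v = 18.5×2.5 + 17×2.45 = 87.9 kPa.
Pore pressure: u = 9.81×(4.95 − 0) = 48.56 kPa.
Initial effective stress: σ'_0 = σ_v − u = 87.9 − 48.56 = 39.34 kPa.
Stress increase at mid-clay by the 2:1 spreading method:
Δσ = qBL/((B+z)(L+z)) = 109×4.2×4.2/((4.2+4.95)(4.2+4.95)) = 22.966 kPa
Final effective stress: σ'_f = σ'_0 + Δσ = 39.34 + 22.966 = 62.306 kPa.
Normally consolidated clay, so the full stress increment lies on the virgin compression line:
S_c = C_c·H/(1+e₀)·log₁₀(σ'_f/σ'_0) = 0.28×4.9/(1+1.19)×log₁₀(62.306/39.34)
    = 0.62648 × 0.1997 = 0.1251 m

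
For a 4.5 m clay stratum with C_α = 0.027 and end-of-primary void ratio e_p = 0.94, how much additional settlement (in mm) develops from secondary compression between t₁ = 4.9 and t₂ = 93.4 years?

S_s ≈ 80.2 mm

Secondary compression: S_s = C_α·H/(1+e_p)·log₁₀(t₂/t₁)
S_s = 0.027×4.5/(1+0.94)×log₁₀(93.4/4.9)
    = 0.06263 × 1.28 = 0.08017 m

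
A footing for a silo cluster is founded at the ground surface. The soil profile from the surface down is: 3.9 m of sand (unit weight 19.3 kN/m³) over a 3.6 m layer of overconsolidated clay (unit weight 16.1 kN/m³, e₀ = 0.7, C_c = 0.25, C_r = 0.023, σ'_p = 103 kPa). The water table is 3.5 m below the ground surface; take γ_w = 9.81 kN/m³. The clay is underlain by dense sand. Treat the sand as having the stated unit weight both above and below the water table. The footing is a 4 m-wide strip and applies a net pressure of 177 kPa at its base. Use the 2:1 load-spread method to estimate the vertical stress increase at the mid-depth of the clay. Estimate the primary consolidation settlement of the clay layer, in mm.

S_c ≈ 99.6 mm

Mid-depth of clay below the ground surface: z = 3.9 + 3.6/2 = 5.7 m.
Total vertical stress at mid-clay: σ_v = 19.3×3.9 + 16.1×1.8 = 104.25 kPa.
Pore pressure: u = 9.81×(5.7 − 3.5) = 21.582 kPa.
Initial effective stress: σ'_0 = σ_v − u = 104.25 − 21.582 = 82.668 kPa.
Stress increase at mid-clay by the 2:1 spreading method:
Δσ = qB/(B+z) = 177×4/(4+5.7) = 72.99 kPa
Final effective stress: σ'_f = 82.668 + 72.99 = 155.66 kPa.
σ'_f = 155.66 > σ'_p = 103 kPa, so the stress path crosses the preconsolidation pressure — recompression up to σ'_p, then virgin compression beyond:
S_c = H/(1+e₀)·[C_r·log₁₀(σ'_p/σ'_0) + C_c·log₁₀(σ'_f/σ'_p)]
    = 3.6/1.7 × [0.023×log₁₀(103/82.668) + 0.25×log₁₀(155.66/103)]
    = 2.1176 × [0.0021965 + 0.044835] = 0.09959 m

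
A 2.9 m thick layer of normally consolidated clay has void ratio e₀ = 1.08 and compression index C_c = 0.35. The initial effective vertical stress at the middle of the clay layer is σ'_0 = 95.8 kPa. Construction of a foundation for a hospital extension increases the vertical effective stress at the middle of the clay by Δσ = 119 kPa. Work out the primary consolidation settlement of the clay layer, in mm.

Final effective stress: σ'_f = σ'_0 + Δσ = 95.8 + 119 = 214.8 kPa.
Normally consolidated clay, so the full stress increment lies on the virgin compression line:
S_c = C_c·H/(1+e₀)·log₁₀(σ'_f/σ'_0) = 0.35×2.9/(1+1.08)×log₁₀(214.8/95.8)
    = 0.48798 × 0.35067 = 0.1711 m

S_c ≈ 171 mm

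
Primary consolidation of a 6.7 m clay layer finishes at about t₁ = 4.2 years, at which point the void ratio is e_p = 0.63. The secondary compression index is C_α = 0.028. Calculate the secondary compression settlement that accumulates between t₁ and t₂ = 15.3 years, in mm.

Secondary compression: S_s = C_α·H/(1+e_p)·log₁₀(t₂/t₁)
S_s = 0.028×6.7/(1+0.63)×log₁₀(15.3/4.2)
    = 0.1151 × 0.5614 = 0.06462 m

S_s ≈ 64.6 mm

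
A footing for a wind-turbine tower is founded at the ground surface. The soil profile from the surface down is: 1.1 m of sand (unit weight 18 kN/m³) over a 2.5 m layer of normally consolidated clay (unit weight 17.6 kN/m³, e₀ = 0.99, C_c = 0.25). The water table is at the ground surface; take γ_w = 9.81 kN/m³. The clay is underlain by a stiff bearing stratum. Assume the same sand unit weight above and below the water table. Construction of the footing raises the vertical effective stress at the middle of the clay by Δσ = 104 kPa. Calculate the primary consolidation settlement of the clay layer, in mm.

S_c ≈ 256 mm

Mid-depth of clay below the ground surface: z = 1.1 + 2.5/2 = 2.35 m.
Total vertical stress at mid-clay: σ_v = 18×1.1 + 17.6×1.25 = 41.8 kPa.
Pore pressure: u = 9.81×(2.35 − 0) = 23.054 kPa.
Initial effective stress: σ'_0 = σ_v − u = 41.8 − 23.054 = 18.746 kPa.
Final effective stress: σ'_f = σ'_0 + Δσ = 18.746 + 104 = 122.75 kPa.
Normally consolidated clay, so the full stress increment lies on the virgin compression line:
S_c = C_c·H/(1+e₀)·log₁₀(σ'_f/σ'_0) = 0.25×2.5/(1+0.99)×log₁₀(122.75/18.746)
    = 0.31407 × 0.81611 = 0.2563 m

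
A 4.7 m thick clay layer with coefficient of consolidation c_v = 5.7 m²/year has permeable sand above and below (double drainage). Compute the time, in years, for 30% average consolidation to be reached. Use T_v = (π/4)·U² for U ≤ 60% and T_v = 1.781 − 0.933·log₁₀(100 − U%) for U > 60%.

t ≈ 0.0685 years

Drainage path length: H_d = H/2 = 2.35 m (double drainage).
U ≤ 60%: T_v = (π/4)·U² = (π/4)×0.3² = 0.070686.
t = T_v·H_d²/c_v = 0.070686×2.35²/5.7 = 0.06848 years.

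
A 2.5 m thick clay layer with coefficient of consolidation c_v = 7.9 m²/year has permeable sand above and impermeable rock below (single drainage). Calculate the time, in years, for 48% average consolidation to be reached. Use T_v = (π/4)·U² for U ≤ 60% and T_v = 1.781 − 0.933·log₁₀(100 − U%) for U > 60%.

Drainage path length: H_d = H = 2.5 m (single drainage).
U ≤ 60%: T_v = (π/4)·U² = (π/4)×0.48² = 0.18096.
t = T_v·H_d²/c_v = 0.18096×2.5²/7.9 = 0.1432 years.

t ≈ 0.143 years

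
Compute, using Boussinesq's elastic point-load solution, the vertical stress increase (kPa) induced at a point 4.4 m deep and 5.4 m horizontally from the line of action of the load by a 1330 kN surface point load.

Boussinesq vertical stress below a point load on an elastic half-space:
Δσ_z = 3P/(2πz²) · [1 + (r/z)²]^(−5/2)
r/z = 5.4/4.4 = 1.2273; [1+(r/z)²]^(−5/2) = 0.10057.
Δσ_z = 3×1330/(2π×4.4²) × 0.10057 = 32.801 × 0.10057 = 3.299 kPa

Δσ_z ≈ 3.3 kPa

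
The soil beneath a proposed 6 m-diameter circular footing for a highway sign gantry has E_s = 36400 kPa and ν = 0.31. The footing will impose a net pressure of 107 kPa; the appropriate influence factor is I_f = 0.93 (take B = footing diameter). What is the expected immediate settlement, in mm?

Immediate (elastic) settlement: S_e = q·B·(1−ν²)/E_s · I_f.
S_e = 107 × 6 × (1 − 0.31²) / 36400 × 0.93
    = 107 × 6 × 0.9039 / 36400 × 0.93
    = 0.01483 m = 14.83 mm

S_e ≈ 14.8 mm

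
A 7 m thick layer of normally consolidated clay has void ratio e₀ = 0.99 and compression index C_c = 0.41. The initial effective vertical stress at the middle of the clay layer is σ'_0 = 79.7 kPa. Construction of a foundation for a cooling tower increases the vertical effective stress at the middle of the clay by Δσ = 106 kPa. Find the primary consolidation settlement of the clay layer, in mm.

Final effective stress: σ'_f = σ'_0 + Δσ = 79.7 + 106 = 185.7 kPa.
Normally consolidated clay, so the full stress increment lies on the virgin compression line:
S_c = C_c·H/(1+e₀)·log₁₀(σ'_f/σ'_0) = 0.41×7/(1+0.99)×log₁₀(185.7/79.7)
    = 1.4422 × 0.36735 = 0.5298 m

S_c ≈ 530 mm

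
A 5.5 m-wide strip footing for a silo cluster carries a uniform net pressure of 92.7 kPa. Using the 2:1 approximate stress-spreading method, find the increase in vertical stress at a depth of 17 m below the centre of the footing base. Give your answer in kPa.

Δσ_z ≈ 22.7 kPa

By the 2:1 method the load spreads at 1 horizontal : 2 vertical, so at depth z the loaded area has grown by z in each plan dimension:
Δσ = qB/(B+z) = 92.7×5.5/(5.5+17) = 22.66 kPa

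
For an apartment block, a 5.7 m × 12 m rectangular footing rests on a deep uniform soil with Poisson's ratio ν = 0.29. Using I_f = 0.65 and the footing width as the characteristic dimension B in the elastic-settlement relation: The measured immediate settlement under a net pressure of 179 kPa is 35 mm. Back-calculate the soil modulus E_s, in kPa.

E_s ≈ 17400 kPa

S_e = q·B·(1−ν²)/E_s · I_f  ⇒  E_s = q·B·(1−ν²)·I_f / S_e.
E_s = 179 × 5.7 × 0.9159 × 0.65 / 0.035 = 17350 kPa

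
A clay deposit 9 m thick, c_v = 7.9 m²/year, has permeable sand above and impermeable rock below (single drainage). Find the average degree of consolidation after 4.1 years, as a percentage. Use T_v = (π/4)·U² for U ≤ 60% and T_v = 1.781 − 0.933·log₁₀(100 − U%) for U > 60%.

U ≈ 69.8 %

Drainage path length: H_d = H = 9 m (single drainage).
T_v = c_v·t/H_d² = 7.9×4.1/9² = 0.39988.
T_v = 0.39988 corresponds to the U > 60% branch:
U = 1 − 10^((1.781 − T_v)/0.933)/100 = 0.6978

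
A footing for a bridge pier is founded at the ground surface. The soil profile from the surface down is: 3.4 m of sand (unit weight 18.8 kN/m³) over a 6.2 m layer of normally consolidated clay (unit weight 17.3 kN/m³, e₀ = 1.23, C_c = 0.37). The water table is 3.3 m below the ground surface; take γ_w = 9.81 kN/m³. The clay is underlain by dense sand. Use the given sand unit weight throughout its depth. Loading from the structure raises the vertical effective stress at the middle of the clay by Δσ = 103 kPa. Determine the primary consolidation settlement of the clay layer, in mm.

Mid-depth of clay below the ground surface: z = 3.4 + 6.2/2 = 6.5 m.
Total vertical stress at mid-clay: σ_v = 18.8×3.4 + 17.3×3.1 = 117.55 kPa.
Pore pressure: u = 9.81×(6.5 − 3.3) = 31.392 kPa.
Initial effective stress: σ'_0 = σ_v − u = 117.55 − 31.392 = 86.158 kPa.
Final effective stress: σ'_f = σ'_0 + Δσ = 86.158 + 103 = 189.16 kPa.
Normally consolidated clay, so the full stress increment lies on the virgin compression line:
S_c = C_c·H/(1+e₀)·log₁₀(σ'_f/σ'_0) = 0.37×6.2/(1+1.23)×log₁₀(189.16/86.158)
    = 1.0287 × 0.34153 = 0.3513 m

S_c ≈ 351 mm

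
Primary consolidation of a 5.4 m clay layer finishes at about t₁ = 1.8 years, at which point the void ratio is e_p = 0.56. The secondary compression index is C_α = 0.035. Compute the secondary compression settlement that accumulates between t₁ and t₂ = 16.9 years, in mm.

S_s ≈ 118 mm

Secondary compression: S_s = C_α·H/(1+e_p)·log₁₀(t₂/t₁)
S_s = 0.035×5.4/(1+0.56)×log₁₀(16.9/1.8)
    = 0.1212 × 0.9726 = 0.1178 m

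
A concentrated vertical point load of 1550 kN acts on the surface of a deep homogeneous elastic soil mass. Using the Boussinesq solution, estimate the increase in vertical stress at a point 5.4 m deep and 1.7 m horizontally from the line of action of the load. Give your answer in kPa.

Δσ_z ≈ 20 kPa

Boussinesq vertical stress below a point load on an elastic half-space:
Δσ_z = 3P/(2πz²) · [1 + (r/z)²]^(−5/2)
r/z = 1.7/5.4 = 0.31481; [1+(r/z)²]^(−5/2) = 0.78958.
Δσ_z = 3×1550/(2π×5.4²) × 0.78958 = 25.38 × 0.78958 = 20.04 kPa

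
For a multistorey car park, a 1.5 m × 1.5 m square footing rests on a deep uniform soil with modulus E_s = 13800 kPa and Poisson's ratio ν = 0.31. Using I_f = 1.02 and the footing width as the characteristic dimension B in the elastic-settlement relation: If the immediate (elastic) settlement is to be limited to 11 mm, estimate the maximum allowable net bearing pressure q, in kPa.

q ≈ 110 kPa

S_e = q·B·(1−ν²)/E_s · I_f  ⇒  q = S_e·E_s / (B·(1−ν²)·I_f).
q = 0.011 × 13800 / (1.5 × 0.9039 × 1.02) = 109.8 kPa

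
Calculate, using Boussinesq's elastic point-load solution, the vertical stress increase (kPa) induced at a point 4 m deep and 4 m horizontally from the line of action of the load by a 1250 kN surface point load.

Δσ_z ≈ 6.59 kPa

Boussinesq vertical stress below a point load on an elastic half-space:
Δσ_z = 3P/(2πz²) · [1 + (r/z)²]^(−5/2)
r/z = 4/4 = 1; [1+(r/z)²]^(−5/2) = 0.17678.
Δσ_z = 3×1250/(2π×4²) × 0.17678 = 37.302 × 0.17678 = 6.594 kPa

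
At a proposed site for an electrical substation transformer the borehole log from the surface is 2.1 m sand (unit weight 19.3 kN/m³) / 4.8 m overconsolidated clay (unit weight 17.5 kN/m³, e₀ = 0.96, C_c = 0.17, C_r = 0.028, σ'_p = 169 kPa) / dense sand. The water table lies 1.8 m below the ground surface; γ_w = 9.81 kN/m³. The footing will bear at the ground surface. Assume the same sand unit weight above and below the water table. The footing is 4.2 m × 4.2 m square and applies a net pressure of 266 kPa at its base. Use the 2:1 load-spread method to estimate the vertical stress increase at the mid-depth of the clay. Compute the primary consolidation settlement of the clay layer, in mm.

Mid-depth of clay below the ground surface: z = 2.1 + 4.8/2 = 4.5 m.
Total vertical stress at mid-clay: σ_v = 19.3×2.1 + 17.5×2.4 = 82.53 kPa.
Pore pressure: u = 9.81×(4.5 − 1.8) = 26.487 kPa.
Initial effective stress: σ'_0 = σ_v − u = 82.53 − 26.487 = 56.043 kPa.
Stress increase at mid-clay by the 2:1 spreading method:
Δσ = qBL/((B+z)(L+z)) = 266×4.2×4.2/((4.2+4.5)(4.2+4.5)) = 61.993 kPa
Final effective stress: σ'_f = 56.043 + 61.993 = 118.04 kPa.
σ'_f = 118.04 ≤ σ'_p = 169 kPa, so the clay remains overconsolidated and only the recompression index applies:
S_c = C_r·H/(1+e₀)·log₁₀(σ'_f/σ'_0) = 0.028×4.8/1.96×log₁₀(118.04/56.043)
    = 0.068572 × 0.32351 = 0.02218 m

S_c ≈ 22.2 mm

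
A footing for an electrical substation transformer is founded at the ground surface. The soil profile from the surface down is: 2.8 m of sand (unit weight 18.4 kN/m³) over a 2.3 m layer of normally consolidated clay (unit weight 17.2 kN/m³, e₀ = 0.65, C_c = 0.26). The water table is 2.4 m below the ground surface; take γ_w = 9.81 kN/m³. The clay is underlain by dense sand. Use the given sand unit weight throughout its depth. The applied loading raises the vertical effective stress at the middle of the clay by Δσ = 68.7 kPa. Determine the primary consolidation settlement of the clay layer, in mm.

Mid-depth of clay below the ground surface: z = 2.8 + 2.3/2 = 3.95 m.
Total vertical stress at mid-clay: σ_v = 18.4×2.8 + 17.2×1.15 = 71.3 kPa.
Pore pressure: u = 9.81×(3.95 − 2.4) = 15.206 kPa.
Initial effective stress: σ'_0 = σ_v − u = 71.3 − 15.206 = 56.094 kPa.
Final effective stress: σ'_f = σ'_0 + Δσ = 56.094 + 68.7 = 124.79 kPa.
Normally consolidated clay, so the full stress increment lies on the virgin compression line:
S_c = C_c·H/(1+e₀)·log₁₀(σ'_f/σ'_0) = 0.26×2.3/(1+0.65)×log₁₀(124.79/56.094)
    = 0.36242 × 0.34726 = 0.1259 m

S_c ≈ 126 mm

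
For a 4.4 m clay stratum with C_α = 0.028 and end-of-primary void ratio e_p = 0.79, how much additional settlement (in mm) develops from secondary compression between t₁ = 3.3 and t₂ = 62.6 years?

Secondary compression: S_s = C_α·H/(1+e_p)·log₁₀(t₂/t₁)
S_s = 0.028×4.4/(1+0.79)×log₁₀(62.6/3.3)
    = 0.06883 × 1.278 = 0.08796 m

S_s ≈ 88 mm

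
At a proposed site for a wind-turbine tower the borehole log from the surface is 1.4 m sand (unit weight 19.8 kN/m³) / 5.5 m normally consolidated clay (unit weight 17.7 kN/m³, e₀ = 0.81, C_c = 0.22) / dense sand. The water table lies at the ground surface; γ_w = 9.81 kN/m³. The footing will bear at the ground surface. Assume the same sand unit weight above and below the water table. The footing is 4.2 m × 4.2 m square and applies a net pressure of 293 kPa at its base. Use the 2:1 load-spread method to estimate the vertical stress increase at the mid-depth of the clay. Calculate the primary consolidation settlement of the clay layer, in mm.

S_c ≈ 326 mm

Mid-depth of clay below the ground surface: z = 1.4 + 5.5/2 = 4.15 m.
Total vertical stress at mid-clay: σ_v = 19.8×1.4 + 17.7×2.75 = 76.395 kPa.
Pore pressure: u = 9.81×(4.15 − 0) = 40.712 kPa.
Initial effective stress: σ'_0 = σ_v − u = 76.395 − 40.712 = 35.683 kPa.
Stress increase at mid-clay by the 2:1 spreading method:
Δσ = qBL/((B+z)(L+z)) = 293×4.2×4.2/((4.2+4.15)(4.2+4.15)) = 74.13 kPa
Final effective stress: σ'_f = σ'_0 + Δσ = 35.683 + 74.13 = 109.81 kPa.
Normally consolidated clay, so the full stress increment lies on the virgin compression line:
S_c = C_c·H/(1+e₀)·log₁₀(σ'_f/σ'_0) = 0.22×5.5/(1+0.81)×log₁₀(109.81/35.683)
    = 0.66851 × 0.48818 = 0.3264 m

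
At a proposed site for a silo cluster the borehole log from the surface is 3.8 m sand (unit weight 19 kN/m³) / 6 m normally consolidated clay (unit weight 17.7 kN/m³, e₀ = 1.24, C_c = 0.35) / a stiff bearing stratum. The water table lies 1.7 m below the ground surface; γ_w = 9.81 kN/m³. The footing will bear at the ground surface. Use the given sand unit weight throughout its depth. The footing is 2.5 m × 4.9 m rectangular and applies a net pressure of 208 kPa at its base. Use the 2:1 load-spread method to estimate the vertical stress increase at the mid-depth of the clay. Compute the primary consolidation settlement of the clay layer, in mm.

Mid-depth of clay below the ground surface: z = 3.8 + 6/2 = 6.8 m.
Total vertical stress at mid-clay: σ_v = 19×3.8 + 17.7×3 = 125.3 kPa.
Pore pressure: u = 9.81×(6.8 − 1.7) = 50.031 kPa.
Initial effective stress: σ'_0 = σ_v − u = 125.3 − 50.031 = 75.269 kPa.
Stress increase at mid-clay by the 2:1 spreading method:
Δσ = qBL/((B+z)(L+z)) = 208×2.5×4.9/((2.5+6.8)(4.9+6.8)) = 23.417 kPa
Final effective stress: σ'_f = σ'_0 + Δσ = 75.269 + 23.417 = 98.686 kPa.
Normally consolidated clay, so the full stress increment lies on the virgin compression line:
S_c = C_c·H/(1+e₀)·log₁₀(σ'_f/σ'_0) = 0.35×6/(1+1.24)×log₁₀(98.686/75.269)
    = 0.9375 × 0.11764 = 0.1103 m

S_c ≈ 110 mm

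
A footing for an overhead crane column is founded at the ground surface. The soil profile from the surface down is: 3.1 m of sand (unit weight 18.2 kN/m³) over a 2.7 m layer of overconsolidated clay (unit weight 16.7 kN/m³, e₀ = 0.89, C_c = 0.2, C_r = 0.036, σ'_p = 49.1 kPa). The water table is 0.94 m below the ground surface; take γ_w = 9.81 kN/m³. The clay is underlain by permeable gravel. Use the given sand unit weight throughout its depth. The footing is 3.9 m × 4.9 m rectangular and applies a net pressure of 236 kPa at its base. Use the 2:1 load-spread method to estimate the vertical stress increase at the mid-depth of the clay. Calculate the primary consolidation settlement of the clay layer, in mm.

Mid-depth of clay below the ground surface: z = 3.1 + 2.7/2 = 4.45 m.
Total vertical stress at mid-clay: σ_v = 18.2×3.1 + 16.7×1.35 = 78.965 kPa.
Pore pressure: u = 9.81×(4.45 − 0.94) = 34.433 kPa.
Initial effective stress: σ'_0 = σ_v − u = 78.965 − 34.433 = 44.532 kPa.
Stress increase at mid-clay by the 2:1 spreading method:
Δσ = qBL/((B+z)(L+z)) = 236×3.9×4.9/((3.9+4.45)(4.9+4.45)) = 57.766 kPa
Final effective stress: σ'_f = 44.532 + 57.766 = 102.3 kPa.
σ'_f = 102.3 > σ'_p = 49.1 kPa, so the stress path crosses the preconsolidation pressure — recompression up to σ'_p, then virgin compression beyond:
S_c = H/(1+e₀)·[C_r·log₁₀(σ'_p/σ'_0) + C_c·log₁₀(σ'_f/σ'_p)]
    = 2.7/1.89 × [0.036×log₁₀(49.1/44.532) + 0.2×log₁₀(102.3/49.1)]
    = 1.4286 × [0.0015267 + 0.063759] = 0.09327 m

S_c ≈ 93.3 mm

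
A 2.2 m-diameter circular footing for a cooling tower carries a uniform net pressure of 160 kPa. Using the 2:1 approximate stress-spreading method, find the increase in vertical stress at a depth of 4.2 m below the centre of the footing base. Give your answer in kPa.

Δσ_z ≈ 18.9 kPa

By the 2:1 method the load spreads at 1 horizontal : 2 vertical, so at depth z the loaded area has grown by z in each plan dimension:
Δσ ≈ qD²/(D+z)² = 160×2.2²/(2.2+4.2)² = 18.906 kPa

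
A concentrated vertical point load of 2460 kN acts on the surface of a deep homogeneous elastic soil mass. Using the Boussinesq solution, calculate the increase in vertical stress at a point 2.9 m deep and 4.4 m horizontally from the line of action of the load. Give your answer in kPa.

Boussinesq vertical stress below a point load on an elastic half-space:
Δσ_z = 3P/(2πz²) · [1 + (r/z)²]^(−5/2)
r/z = 4.4/2.9 = 1.5172; [1+(r/z)²]^(−5/2) = 0.050472.
Δσ_z = 3×2460/(2π×2.9²) × 0.050472 = 139.66 × 0.050472 = 7.049 kPa

Δσ_z ≈ 7.05 kPa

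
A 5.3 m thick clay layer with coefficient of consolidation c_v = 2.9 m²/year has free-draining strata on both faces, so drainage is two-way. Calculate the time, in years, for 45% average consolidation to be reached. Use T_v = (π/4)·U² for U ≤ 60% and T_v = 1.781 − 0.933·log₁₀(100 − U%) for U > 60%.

t ≈ 0.385 years

Drainage path length: H_d = H/2 = 2.65 m (double drainage).
U ≤ 60%: T_v = (π/4)·U² = (π/4)×0.45² = 0.15904.
t = T_v·H_d²/c_v = 0.15904×2.65²/2.9 = 0.3851 years.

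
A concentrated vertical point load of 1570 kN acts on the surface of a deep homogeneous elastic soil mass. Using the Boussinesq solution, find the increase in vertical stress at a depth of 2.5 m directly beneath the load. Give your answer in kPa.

Δσ_z ≈ 120 kPa

Boussinesq vertical stress below a point load on an elastic half-space:
Δσ_z = 3P/(2πz²) · [1 + (r/z)²]^(−5/2)
r/z = 0/2.5 = 0; [1+(r/z)²]^(−5/2) = 1.
Δσ_z = 3×1570/(2π×2.5²) × 1 = 119.94 × 1 = 119.9 kPa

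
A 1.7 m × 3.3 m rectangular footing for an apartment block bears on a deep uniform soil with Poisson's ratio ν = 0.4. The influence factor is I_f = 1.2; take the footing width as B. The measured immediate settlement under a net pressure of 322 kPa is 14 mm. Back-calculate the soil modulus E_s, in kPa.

E_s ≈ 39400 kPa

S_e = q·B·(1−ν²)/E_s · I_f  ⇒  E_s = q·B·(1−ν²)·I_f / S_e.
E_s = 322 × 1.7 × 0.84 × 1.2 / 0.014 = 39410 kPa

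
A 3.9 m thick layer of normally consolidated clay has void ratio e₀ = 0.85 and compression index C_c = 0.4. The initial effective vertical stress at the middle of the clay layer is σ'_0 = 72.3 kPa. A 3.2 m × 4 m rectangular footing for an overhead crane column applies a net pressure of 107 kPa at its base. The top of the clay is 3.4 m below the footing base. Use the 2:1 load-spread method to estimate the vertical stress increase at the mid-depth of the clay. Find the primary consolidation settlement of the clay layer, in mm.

S_c ≈ 77.9 mm

Mid-depth of clay below the footing base: z = 3.4 + 3.9/2 = 5.35 m.
Stress increase at mid-clay by the 2:1 spreading method:
Δσ = qBL/((B+z)(L+z)) = 107×3.2×4/((3.2+5.35)(4+5.35)) = 17.132 kPa
Final effective stress: σ'_f = σ'_0 + Δσ = 72.3 + 17.132 = 89.432 kPa.
Normally consolidated clay, so the full stress increment lies on the virgin compression line:
S_c = C_c·H/(1+e₀)·log₁₀(σ'_f/σ'_0) = 0.4×3.9/(1+0.85)×log₁₀(89.432/72.3)
    = 0.84324 × 0.092355 = 0.07788 m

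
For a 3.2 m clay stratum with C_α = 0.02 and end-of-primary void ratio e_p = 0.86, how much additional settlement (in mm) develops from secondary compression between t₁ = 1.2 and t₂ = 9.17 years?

S_s ≈ 30.4 mm

Secondary compression: S_s = C_α·H/(1+e_p)·log₁₀(t₂/t₁)
S_s = 0.02×3.2/(1+0.86)×log₁₀(9.17/1.2)
    = 0.03441 × 0.8832 = 0.03039 m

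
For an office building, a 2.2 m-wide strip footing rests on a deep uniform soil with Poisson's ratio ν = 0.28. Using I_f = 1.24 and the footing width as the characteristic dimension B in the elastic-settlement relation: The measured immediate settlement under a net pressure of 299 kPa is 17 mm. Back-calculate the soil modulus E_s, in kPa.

E_s ≈ 44200 kPa

S_e = q·B·(1−ν²)/E_s · I_f  ⇒  E_s = q·B·(1−ν²)·I_f / S_e.
E_s = 299 × 2.2 × 0.9216 × 1.24 / 0.017 = 44220 kPa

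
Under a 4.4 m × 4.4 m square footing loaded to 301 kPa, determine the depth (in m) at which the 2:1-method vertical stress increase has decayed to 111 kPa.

2:1 spreading — at depth z the loaded area has grown by z in each plan dimension:
qB²/(B+z)² = Δσ_z ⇒ z = B(√(q/Δσ_z) − 1) = 4.4×(√(301/111) − 1) = 2.846 m

z ≈ 2.85 m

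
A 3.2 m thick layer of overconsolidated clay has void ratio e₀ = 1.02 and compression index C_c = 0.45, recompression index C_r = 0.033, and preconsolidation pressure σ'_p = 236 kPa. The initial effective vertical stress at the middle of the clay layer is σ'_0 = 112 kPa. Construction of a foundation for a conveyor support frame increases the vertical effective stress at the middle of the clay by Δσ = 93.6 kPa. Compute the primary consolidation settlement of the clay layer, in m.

Final effective stress: σ'_f = 112 + 93.6 = 205.6 kPa.
σ'_f = 205.6 ≤ σ'_p = 236 kPa, so the clay remains overconsolidated and only the recompression index applies:
S_c = C_r·H/(1+e₀)·log₁₀(σ'_f/σ'_0) = 0.033×3.2/2.02×log₁₀(205.6/112)
    = 0.052279 × 0.26381 = 0.01379 m

S_c ≈ 0.0138 m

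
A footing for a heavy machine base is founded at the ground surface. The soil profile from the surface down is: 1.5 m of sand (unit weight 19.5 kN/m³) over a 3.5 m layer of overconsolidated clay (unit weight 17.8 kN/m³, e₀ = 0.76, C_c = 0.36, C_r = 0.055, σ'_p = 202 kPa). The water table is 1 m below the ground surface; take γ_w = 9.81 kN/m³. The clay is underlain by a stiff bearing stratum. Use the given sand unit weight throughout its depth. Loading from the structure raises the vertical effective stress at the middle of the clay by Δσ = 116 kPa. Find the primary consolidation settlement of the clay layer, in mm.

Mid-depth of clay below the ground surface: z = 1.5 + 3.5/2 = 3.25 m.
Total vertical stress at mid-clay: σ_v = 19.5×1.5 + 17.8×1.75 = 60.4 kPa.
Pore pressure: u = 9.81×(3.25 − 1) = 22.073 kPa.
Initial effective stress: σ'_0 = σ_v − u = 60.4 − 22.073 = 38.327 kPa.
Final effective stress: σ'_f = 38.327 + 116 = 154.33 kPa.
σ'_f = 154.33 ≤ σ'_p = 202 kPa, so the clay remains overconsolidated and only the recompression index applies:
S_c = C_r·H/(1+e₀)·log₁₀(σ'_f/σ'_0) = 0.055×3.5/1.76×log₁₀(154.33/38.327)
    = 0.10937 × 0.60495 = 0.06617 m

S_c ≈ 66.2 mm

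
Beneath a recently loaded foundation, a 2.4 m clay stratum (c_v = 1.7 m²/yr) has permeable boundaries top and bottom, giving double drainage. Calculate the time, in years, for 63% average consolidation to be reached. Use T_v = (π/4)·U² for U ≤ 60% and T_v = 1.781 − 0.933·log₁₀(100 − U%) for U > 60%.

t ≈ 0.269 years

Drainage path length: H_d = H/2 = 1.2 m (double drainage).
U > 60%: T_v = 1.781 − 0.933·log₁₀(100 − 63) = 0.31787.
t = T_v·H_d²/c_v = 0.31787×1.2²/1.7 = 0.2693 years.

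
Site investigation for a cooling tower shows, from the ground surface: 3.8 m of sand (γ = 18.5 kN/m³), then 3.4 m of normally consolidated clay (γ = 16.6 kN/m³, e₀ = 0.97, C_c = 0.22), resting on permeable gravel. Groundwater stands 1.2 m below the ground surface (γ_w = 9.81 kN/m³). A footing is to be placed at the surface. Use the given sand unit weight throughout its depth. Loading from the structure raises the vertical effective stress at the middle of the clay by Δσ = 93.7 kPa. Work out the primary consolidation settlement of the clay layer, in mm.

S_c ≈ 162 mm

Mid-depth of clay below the ground surface: z = 3.8 + 3.4/2 = 5.5 m.
Total vertical stress at mid-clay: σ_v = 18.5×3.8 + 16.6×1.7 = 98.52 kPa.
Pore pressure: u = 9.81×(5.5 − 1.2) = 42.183 kPa.
Initial effective stress: σ'_0 = σ_v − u = 98.52 − 42.183 = 56.337 kPa.
Final effective stress: σ'_f = σ'_0 + Δσ = 56.337 + 93.7 = 150.04 kPa.
Normally consolidated clay, so the full stress increment lies on the virgin compression line:
S_c = C_c·H/(1+e₀)·log₁₀(σ'_f/σ'_0) = 0.22×3.4/(1+0.97)×log₁₀(150.04/56.337)
    = 0.3797 × 0.42541 = 0.1615 m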